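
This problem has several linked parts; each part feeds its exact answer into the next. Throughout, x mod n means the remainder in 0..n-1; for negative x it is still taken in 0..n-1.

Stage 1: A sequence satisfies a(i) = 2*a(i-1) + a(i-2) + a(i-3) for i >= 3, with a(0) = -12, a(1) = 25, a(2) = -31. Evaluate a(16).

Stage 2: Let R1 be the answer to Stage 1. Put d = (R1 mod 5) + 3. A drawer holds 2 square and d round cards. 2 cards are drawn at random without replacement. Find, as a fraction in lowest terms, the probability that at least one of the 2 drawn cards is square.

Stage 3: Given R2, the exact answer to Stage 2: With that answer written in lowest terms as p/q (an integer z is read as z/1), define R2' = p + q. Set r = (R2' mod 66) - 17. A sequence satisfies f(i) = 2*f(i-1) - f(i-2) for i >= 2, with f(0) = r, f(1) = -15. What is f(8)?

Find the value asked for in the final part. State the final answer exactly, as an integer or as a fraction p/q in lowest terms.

-120

Stage 1: a(3) = 2*(-31) + 1*(25) + 1*(-12) = -49; iterating: a(3)=-49, a(4)=-104, a(5)=-288, a(6)=-729, a(7)=-1850, a(8)=-4717, a(9)=-12013, a(10)=-30593, a(11)=-77916, a(12)=-198438, a(13)=-505385, a(14)=-1287124, a(15)=-3278071, a(16)=-8348651; answer -8348651
Stage 2: R1 = -8348651; d = 7; total draws C(9,2) = 36; complement C(7,2) = 21; favorable 36 - 21 = 15; P = 5/12; answer 5/12
Stage 3: R2 = 5/12; threaded value p + q = 17; r = 0; f(2) = 2*(-15) - 1*(0) = -30; iterating: f(2)=-30, f(3)=-45, f(4)=-60, f(5)=-75, f(6)=-90, f(7)=-105, f(8)=-120; answer -120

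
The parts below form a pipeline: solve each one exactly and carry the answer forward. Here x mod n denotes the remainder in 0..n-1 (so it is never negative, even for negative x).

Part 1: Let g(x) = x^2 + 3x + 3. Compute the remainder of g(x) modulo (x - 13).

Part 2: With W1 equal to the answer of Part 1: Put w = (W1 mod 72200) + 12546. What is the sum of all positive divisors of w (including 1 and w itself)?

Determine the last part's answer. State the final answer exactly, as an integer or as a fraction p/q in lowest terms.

Part 1: remainder = value at the root: 1*(13)^2 + 3*(13)^1 + 3 = (169) + (39) + (3) = 211; answer 211
Part 2: W1 = 211; w = 12757; 12757 is prime, so its only divisors are 1 and 12757; sigma = 1 + 12757 = 12758; answer 12758

12758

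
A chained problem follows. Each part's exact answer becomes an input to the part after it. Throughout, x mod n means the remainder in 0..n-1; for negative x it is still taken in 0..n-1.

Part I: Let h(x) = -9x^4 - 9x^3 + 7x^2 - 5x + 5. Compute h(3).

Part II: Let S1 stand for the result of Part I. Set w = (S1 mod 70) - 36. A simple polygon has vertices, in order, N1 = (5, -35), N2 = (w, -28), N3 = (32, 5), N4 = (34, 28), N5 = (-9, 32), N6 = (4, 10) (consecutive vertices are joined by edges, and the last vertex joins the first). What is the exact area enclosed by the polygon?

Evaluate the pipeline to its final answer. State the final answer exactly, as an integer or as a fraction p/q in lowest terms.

1707

Part I: -9*(3)^4 - 9*(3)^3 + 7*(3)^2 - 5*(3)^1 + 5 = (-729) + (-243) + (63) + (-15) + (5) = -919; answer -919
Part II: S1 = -919; w = 25; cross terms: (5*-28 - 25*-35)=735, (25*5 - 32*-28)=1021, (32*28 - 34*5)=726, (34*32 - -9*28)=1340, (-9*10 - 4*32)=-218, (4*-35 - 5*10)=-190; twice the area = |3414| = 3414; area = 1707; answer 1707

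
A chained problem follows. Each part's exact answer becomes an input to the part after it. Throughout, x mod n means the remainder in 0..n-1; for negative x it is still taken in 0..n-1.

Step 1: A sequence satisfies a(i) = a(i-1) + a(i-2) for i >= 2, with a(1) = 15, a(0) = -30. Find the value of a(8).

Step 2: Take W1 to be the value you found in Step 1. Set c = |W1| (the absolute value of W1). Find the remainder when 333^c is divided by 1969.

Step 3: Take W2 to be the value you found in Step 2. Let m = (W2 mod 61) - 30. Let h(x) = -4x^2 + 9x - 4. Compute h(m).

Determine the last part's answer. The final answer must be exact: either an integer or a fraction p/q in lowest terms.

-2942

Step 1: a(2) = 1*(15) + 1*(-30) = -15; iterating: a(2)=-15, a(3)=0, a(4)=-15, a(5)=-15, a(6)=-30, a(7)=-45, a(8)=-75; answer -75
Step 2: W1 = -75; c = 75; squarings mod 1969: 333^1=333, 333^2=625, 333^4=763, 333^8=1314, 333^16=1752, 333^32=1802, 333^64=323; 333^75 = 333^1 * 333^2 * 333^8 * 333^64 = 1651 (mod 1969); answer 1651
Step 3: W2 = 1651; m = -26; -4*(-26)^2 + 9*(-26)^1 - 4 = (-2704) + (-234) + (-4) = -2942; answer -2942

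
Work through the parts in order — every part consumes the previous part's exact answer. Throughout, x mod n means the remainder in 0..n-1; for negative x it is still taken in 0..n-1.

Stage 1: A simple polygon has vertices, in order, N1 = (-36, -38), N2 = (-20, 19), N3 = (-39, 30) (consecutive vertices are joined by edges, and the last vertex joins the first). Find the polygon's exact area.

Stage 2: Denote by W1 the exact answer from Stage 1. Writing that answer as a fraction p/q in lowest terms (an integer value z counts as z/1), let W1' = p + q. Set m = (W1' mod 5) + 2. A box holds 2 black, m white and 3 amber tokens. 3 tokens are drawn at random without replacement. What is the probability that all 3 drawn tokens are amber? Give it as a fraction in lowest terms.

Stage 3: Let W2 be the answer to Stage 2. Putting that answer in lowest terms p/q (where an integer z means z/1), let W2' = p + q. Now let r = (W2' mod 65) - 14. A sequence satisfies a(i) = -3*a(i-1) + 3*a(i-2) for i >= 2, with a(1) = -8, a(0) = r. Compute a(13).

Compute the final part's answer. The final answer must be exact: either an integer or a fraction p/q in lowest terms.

Stage 1: cross terms: (-36*19 - -20*-38)=-1444, (-20*30 - -39*19)=141, (-39*-38 - -36*30)=2562; twice the area = |1259| = 1259; area = 1259/2; answer 1259/2
Stage 2: W1 = 1259/2; threaded value p + q = 1261; m = 3; total draws C(8,3) = 56; favorable C(3,3) = 1; P = 1/56; answer 1/56
Stage 3: W2 = 1/56; threaded value p + q = 57; r = 43; a(2) = -3*(-8) + 3*(43) = 153; iterating: a(2)=153, a(3)=-483, a(4)=1908, a(5)=-7173, a(6)=27243, a(7)=-103248, a(8)=391473, a(9)=-1484163, a(10)=5626908, a(11)=-21333213, a(12)=80880363, a(13)=-306640728; answer -306640728

-306640728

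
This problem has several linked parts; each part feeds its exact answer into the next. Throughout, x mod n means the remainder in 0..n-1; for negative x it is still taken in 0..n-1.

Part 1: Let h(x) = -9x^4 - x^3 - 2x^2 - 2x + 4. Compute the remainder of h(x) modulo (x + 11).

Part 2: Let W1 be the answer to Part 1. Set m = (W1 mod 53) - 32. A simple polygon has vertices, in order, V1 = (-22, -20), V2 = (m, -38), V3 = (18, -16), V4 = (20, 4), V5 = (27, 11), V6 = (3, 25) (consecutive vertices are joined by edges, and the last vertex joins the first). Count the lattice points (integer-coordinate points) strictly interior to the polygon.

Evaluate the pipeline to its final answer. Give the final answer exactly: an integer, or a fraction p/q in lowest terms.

Part 1: remainder = value at the root: -9*(-11)^4 - 1*(-11)^3 - 2*(-11)^2 - 2*(-11)^1 + 4 = (-131769) + (1331) + (-242) + (22) + (4) = -130654; answer -130654
Part 2: W1 = -130654; m = 12; cross terms: (-22*-38 - 12*-20)=1076, (12*-16 - 18*-38)=492, (18*4 - 20*-16)=392, (20*11 - 27*4)=112, (27*25 - 3*11)=642, (3*-20 - -22*25)=490; twice the area = |3204| = 3204; area = 1602; boundary points = 2 + 2 + 2 + 7 + 2 + 5 = 20; strictly interior points = area - boundary/2 + 1 = 1593; answer 1593

1593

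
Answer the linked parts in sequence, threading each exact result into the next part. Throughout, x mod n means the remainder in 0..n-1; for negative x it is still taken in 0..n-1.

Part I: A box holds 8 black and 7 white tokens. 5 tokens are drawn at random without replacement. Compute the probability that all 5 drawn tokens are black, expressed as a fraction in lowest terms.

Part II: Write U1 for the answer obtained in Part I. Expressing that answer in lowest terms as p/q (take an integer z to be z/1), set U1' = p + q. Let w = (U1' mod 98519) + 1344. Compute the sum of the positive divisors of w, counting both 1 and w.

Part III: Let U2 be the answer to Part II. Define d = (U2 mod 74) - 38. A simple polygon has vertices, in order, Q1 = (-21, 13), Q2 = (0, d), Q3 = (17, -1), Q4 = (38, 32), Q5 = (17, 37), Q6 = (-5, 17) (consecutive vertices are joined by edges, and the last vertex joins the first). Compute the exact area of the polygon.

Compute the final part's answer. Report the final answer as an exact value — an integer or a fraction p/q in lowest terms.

1675

Part I: total draws C(15,5) = 3003; favorable C(8,5) = 56; P = 8/429; answer 8/429
Part II: U1 = 8/429; threaded value p + q = 437; w = 1781; 1781 = 13 * 137; sigma = (1 + 13) * (1 + 137) = 14 * 138 = 1932; answer 1932
Part III: U2 = 1932; d = -30; cross terms: (-21*-30 - 0*13)=630, (0*-1 - 17*-30)=510, (17*32 - 38*-1)=582, (38*37 - 17*32)=862, (17*17 - -5*37)=474, (-5*13 - -21*17)=292; twice the area = |3350| = 3350; area = 1675; answer 1675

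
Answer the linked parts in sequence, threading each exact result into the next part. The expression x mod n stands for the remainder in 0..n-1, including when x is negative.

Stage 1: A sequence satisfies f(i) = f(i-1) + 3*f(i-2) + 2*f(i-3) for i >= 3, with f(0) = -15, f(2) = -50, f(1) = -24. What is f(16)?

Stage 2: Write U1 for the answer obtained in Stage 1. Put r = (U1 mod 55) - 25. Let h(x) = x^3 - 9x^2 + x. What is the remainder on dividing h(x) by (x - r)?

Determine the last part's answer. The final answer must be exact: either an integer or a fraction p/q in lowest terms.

Stage 1: f(3) = 1*(-50) + 3*(-24) + 2*(-15) = -152; iterating: f(3)=-152, f(4)=-350, f(5)=-906, f(6)=-2260, f(7)=-5678, f(8)=-14270, f(9)=-35824, f(10)=-89990, f(11)=-226002, f(12)=-567620, f(13)=-1425606, f(14)=-3580470, f(15)=-8992528, f(16)=-22585150; answer -22585150
Stage 2: U1 = -22585150; r = 25; remainder = value at the root: 1*(25)^3 - 9*(25)^2 + 1*(25)^1 = (15625) + (-5625) + (25) = 10025; answer 10025

10025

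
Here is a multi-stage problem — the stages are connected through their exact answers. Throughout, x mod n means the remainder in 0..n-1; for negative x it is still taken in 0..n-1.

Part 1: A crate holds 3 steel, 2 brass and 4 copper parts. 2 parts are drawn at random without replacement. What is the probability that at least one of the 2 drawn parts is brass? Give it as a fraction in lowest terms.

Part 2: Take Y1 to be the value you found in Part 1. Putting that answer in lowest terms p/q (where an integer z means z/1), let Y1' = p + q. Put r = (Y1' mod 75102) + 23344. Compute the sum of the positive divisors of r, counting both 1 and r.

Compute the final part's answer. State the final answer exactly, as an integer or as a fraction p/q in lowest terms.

Part 1: total draws C(9,2) = 36; complement C(7,2) = 21; favorable 36 - 21 = 15; P = 5/12; answer 5/12
Part 2: Y1 = 5/12; threaded value p + q = 17; r = 23361; 23361 = 3 * 13 * 599; sigma = (1 + 3) * (1 + 13) * (1 + 599) = 4 * 14 * 600 = 33600; answer 33600

33600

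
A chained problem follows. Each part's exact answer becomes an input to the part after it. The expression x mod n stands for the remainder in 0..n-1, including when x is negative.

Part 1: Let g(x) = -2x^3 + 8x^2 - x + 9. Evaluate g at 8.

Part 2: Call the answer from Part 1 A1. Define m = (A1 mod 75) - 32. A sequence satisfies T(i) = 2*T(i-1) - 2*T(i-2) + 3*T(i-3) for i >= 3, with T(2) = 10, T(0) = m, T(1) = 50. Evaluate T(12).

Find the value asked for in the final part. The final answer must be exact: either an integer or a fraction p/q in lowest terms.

-8850

Part 1: -2*(8)^3 + 8*(8)^2 - 1*(8)^1 + 9 = (-1024) + (512) + (-8) + (9) = -511; answer -511
Part 2: A1 = -511; m = -18; T(3) = 2*(10) - 2*(50) + 3*(-18) = -134; iterating: T(3)=-134, T(4)=-138, T(5)=22, T(6)=-82, T(7)=-622, T(8)=-1014, T(9)=-1030, T(10)=-1898, T(11)=-4778, T(12)=-8850; answer -8850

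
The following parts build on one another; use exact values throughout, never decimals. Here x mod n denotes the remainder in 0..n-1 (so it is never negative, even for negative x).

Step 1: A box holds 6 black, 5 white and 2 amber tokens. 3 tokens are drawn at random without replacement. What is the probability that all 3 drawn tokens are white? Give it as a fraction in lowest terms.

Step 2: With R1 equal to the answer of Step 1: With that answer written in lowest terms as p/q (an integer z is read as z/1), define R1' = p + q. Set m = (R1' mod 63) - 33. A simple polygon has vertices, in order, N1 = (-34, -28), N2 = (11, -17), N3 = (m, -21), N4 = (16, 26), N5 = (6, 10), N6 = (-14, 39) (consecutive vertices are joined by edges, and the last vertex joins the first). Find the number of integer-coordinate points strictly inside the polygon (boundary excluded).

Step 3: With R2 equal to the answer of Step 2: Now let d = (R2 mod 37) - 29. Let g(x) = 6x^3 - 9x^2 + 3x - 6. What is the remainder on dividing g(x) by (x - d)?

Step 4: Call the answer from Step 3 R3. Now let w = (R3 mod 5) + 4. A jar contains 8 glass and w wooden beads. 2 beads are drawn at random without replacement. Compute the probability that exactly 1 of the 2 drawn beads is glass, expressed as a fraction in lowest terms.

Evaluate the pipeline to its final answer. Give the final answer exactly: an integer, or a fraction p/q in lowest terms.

Step 1: total draws C(13,3) = 286; favorable C(5,3) = 10; P = 5/143; answer 5/143
Step 2: R1 = 5/143; threaded value p + q = 148; m = -11; cross terms: (-34*-17 - 11*-28)=886, (11*-21 - -11*-17)=-418, (-11*26 - 16*-21)=50, (16*10 - 6*26)=4, (6*39 - -14*10)=374, (-14*-28 - -34*39)=1718; twice the area = |2614| = 2614; area = 1307; boundary points = 1 + 2 + 1 + 2 + 1 + 1 = 8; strictly interior points = area - boundary/2 + 1 = 1304; answer 1304
Step 3: R2 = 1304; d = -20; remainder = value at the root: 6*(-20)^3 - 9*(-20)^2 + 3*(-20)^1 - 6 = (-48000) + (-3600) + (-60) + (-6) = -51666; answer -51666
Step 4: R3 = -51666; w = 8; total draws C(16,2) = 120; favorable C(8,1)*C(8,1) = 64; P = 8/15; answer 8/15

8/15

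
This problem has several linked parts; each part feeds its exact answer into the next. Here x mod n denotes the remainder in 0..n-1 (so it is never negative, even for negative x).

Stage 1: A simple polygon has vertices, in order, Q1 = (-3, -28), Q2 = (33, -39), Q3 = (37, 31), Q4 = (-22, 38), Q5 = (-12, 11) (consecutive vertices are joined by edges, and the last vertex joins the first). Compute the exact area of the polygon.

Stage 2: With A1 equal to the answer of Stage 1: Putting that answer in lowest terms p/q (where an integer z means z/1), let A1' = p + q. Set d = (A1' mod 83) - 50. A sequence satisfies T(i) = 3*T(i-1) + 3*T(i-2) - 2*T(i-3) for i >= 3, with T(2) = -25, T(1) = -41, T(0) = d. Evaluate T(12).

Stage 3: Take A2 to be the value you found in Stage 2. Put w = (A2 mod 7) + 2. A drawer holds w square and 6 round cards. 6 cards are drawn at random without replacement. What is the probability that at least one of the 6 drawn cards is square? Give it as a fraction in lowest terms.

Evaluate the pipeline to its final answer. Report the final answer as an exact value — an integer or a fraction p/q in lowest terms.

923/924

Stage 1: cross terms: (-3*-39 - 33*-28)=1041, (33*31 - 37*-39)=2466, (37*38 - -22*31)=2088, (-22*11 - -12*38)=214, (-12*-28 - -3*11)=369; twice the area = |6178| = 6178; area = 3089; answer 3089
Stage 2: A1 = 3089; threaded value p + q = 3090; d = -31; T(3) = 3*(-25) + 3*(-41) - 2*(-31) = -136; iterating: T(3)=-136, T(4)=-401, T(5)=-1561, T(6)=-5614, T(7)=-20723, T(8)=-75889, T(9)=-278608, T(10)=-1022045, T(11)=-3750181, T(12)=-13759462; answer -13759462
Stage 3: A2 = -13759462; w = 6; total draws C(12,6) = 924; complement C(6,6) = 1; favorable 924 - 1 = 923; P = 923/924; answer 923/924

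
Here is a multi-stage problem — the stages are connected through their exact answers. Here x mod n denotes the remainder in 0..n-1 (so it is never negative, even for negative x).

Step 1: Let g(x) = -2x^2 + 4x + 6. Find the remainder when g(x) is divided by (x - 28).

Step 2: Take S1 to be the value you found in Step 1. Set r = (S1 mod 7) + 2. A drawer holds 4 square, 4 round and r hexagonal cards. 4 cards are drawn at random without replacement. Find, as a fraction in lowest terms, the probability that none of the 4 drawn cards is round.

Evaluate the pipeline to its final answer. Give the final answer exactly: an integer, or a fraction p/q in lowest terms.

99/364

Step 1: remainder = value at the root: -2*(28)^2 + 4*(28)^1 + 6 = (-1568) + (112) + (6) = -1450; answer -1450
Step 2: S1 = -1450; r = 8; total draws C(16,4) = 1820; favorable C(12,4) = 495; P = 99/364; answer 99/364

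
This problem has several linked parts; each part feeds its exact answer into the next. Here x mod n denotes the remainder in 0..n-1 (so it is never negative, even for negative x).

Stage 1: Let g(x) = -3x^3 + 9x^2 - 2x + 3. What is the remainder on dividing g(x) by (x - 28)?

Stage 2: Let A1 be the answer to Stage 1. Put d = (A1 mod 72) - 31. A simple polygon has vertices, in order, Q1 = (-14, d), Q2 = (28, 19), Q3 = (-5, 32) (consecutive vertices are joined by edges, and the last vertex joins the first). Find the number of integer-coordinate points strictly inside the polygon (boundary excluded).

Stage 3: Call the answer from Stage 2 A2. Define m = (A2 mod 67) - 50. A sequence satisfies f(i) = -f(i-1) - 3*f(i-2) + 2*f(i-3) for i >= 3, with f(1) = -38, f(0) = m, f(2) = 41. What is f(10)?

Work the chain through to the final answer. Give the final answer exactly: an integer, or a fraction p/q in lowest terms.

-9664

Stage 1: remainder = value at the root: -3*(28)^3 + 9*(28)^2 - 2*(28)^1 + 3 = (-65856) + (7056) + (-56) + (3) = -58853; answer -58853
Stage 2: A1 = -58853; d = 12; cross terms: (-14*19 - 28*12)=-602, (28*32 - -5*19)=991, (-5*12 - -14*32)=388; twice the area = |777| = 777; area = 777/2; boundary points = 7 + 1 + 1 = 9; strictly interior points = area - boundary/2 + 1 = 385; answer 385
Stage 3: A2 = 385; m = 0; f(3) = -1*(41) - 3*(-38) + 2*(0) = 73; iterating: f(3)=73, f(4)=-272, f(5)=135, f(6)=827, f(7)=-1776, f(8)=-435, f(9)=7417, f(10)=-9664; answer -9664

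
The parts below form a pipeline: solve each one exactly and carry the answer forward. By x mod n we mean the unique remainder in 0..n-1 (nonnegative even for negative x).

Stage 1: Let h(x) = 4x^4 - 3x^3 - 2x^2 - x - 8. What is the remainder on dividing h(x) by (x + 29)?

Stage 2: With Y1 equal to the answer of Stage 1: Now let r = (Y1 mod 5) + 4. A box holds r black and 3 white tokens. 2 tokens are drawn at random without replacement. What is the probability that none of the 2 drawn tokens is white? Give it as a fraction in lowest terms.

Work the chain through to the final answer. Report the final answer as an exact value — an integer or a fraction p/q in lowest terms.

2/7

Stage 1: remainder = value at the root: 4*(-29)^4 - 3*(-29)^3 - 2*(-29)^2 - 1*(-29)^1 - 8 = (2829124) + (73167) + (-1682) + (29) + (-8) = 2900630; answer 2900630
Stage 2: Y1 = 2900630; r = 4; total draws C(7,2) = 21; favorable C(4,2) = 6; P = 2/7; answer 2/7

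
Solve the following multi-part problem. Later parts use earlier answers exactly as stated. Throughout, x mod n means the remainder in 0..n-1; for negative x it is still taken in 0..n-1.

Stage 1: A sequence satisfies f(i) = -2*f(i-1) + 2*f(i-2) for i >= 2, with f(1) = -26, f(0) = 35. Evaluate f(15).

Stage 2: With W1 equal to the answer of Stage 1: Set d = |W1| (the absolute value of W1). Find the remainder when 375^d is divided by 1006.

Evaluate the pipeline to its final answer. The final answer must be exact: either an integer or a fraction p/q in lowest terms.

869

Stage 1: f(2) = -2*(-26) + 2*(35) = 122; iterating: f(2)=122, f(3)=-296, f(4)=836, f(5)=-2264, f(6)=6200, f(7)=-16928, f(8)=46256, f(9)=-126368, f(10)=345248, f(11)=-943232, f(12)=2576960, f(13)=-7040384, f(14)=19234688, f(15)=-52550144; answer -52550144
Stage 2: W1 = -52550144; d = 52550144; squarings mod 1006: 375^1=375, 375^2=791, 375^4=955, 375^8=589, 375^16=857, 375^32=69, 375^64=737, 375^128=935, 375^256=11, 375^512=121, 375^1024=557, 375^2048=401, 375^4096=847, 375^8192=131, 375^16384=59, 375^32768=463, 375^65536=91, 375^131072=233, 375^262144=971, 375^524288=219, 375^1048576=679, 375^2097152=293, 375^4194304=339, 375^8388608=237, 375^16777216=839, 375^33554432=727; 375^52550144 = 375^512 * 375^2048 * 375^4096 * 375^16384 * 375^32768 * 375^65536 * 375^2097152 * 375^16777216 * 375^33554432 = 869 (mod 1006); answer 869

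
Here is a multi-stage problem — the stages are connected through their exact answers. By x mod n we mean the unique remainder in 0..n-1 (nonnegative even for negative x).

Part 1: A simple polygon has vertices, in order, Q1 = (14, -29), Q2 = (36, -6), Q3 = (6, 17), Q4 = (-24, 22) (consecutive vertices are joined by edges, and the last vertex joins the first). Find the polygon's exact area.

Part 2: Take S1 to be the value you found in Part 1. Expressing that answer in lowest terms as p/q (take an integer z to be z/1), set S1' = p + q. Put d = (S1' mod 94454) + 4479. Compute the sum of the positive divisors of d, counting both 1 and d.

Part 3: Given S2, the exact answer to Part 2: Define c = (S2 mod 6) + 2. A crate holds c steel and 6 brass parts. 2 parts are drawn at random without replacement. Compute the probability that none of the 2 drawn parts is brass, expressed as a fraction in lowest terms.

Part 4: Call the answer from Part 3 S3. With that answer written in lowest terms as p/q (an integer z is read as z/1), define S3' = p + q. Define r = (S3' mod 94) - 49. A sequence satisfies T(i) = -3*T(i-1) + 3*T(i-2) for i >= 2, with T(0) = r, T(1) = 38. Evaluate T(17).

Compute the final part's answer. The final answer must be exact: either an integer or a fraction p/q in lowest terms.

81143810478

Part 1: cross terms: (14*-6 - 36*-29)=960, (36*17 - 6*-6)=648, (6*22 - -24*17)=540, (-24*-29 - 14*22)=388; twice the area = |2536| = 2536; area = 1268; answer 1268
Part 2: S1 = 1268; threaded value p + q = 1269; d = 5748; 5748 = 2^2 * 3 * 479; sigma = (1 + 2 + 4) * (1 + 3) * (1 + 479) = 7 * 4 * 480 = 13440; answer 13440
Part 3: S2 = 13440; c = 2; total draws C(8,2) = 28; favorable C(2,2) = 1; P = 1/28; answer 1/28
Part 4: S3 = 1/28; threaded value p + q = 29; r = -20; T(2) = -3*(38) + 3*(-20) = -174; iterating: T(2)=-174, T(3)=636, T(4)=-2430, T(5)=9198, T(6)=-34884, T(7)=132246, T(8)=-501390, T(9)=1900908, T(10)=-7206894, T(11)=27323406, T(12)=-103590900, T(13)=392742918, T(14)=-1489001454, T(15)=5645233116, T(16)=-21402703710, T(17)=81143810478; answer 81143810478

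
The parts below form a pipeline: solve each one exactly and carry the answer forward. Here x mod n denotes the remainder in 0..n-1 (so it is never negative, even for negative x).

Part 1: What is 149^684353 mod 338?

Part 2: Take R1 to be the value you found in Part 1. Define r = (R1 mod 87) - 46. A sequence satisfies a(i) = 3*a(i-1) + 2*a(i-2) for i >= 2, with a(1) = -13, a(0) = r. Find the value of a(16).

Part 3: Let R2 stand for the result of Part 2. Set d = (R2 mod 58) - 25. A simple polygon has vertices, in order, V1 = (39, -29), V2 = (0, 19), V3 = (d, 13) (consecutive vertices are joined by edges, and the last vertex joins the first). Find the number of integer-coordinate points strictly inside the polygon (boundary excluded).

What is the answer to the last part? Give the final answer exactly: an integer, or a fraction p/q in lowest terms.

Part 1: squarings mod 338: 149^1=149, 149^2=231, 149^4=295, 149^8=159, 149^16=269, 149^32=29, 149^64=165, 149^128=185, 149^256=87, 149^512=133, 149^1024=113, 149^2048=263, 149^4096=217, 149^8192=107, 149^16384=295, 149^32768=159, 149^65536=269, 149^131072=29, 149^262144=165, 149^524288=185; 149^684353 = 149^1 * 149^64 * 149^256 * 149^4096 * 149^8192 * 149^16384 * 149^131072 * 149^524288 = 327 (mod 338); answer 327
Part 2: R1 = 327; r = 20; a(2) = 3*(-13) + 2*(20) = 1; iterating: a(2)=1, a(3)=-23, a(4)=-67, a(5)=-247, a(6)=-875, a(7)=-3119, a(8)=-11107, a(9)=-39559, a(10)=-140891, a(11)=-501791, a(12)=-1787155, a(13)=-6365047, a(14)=-22669451, a(15)=-80738447, a(16)=-287554243; answer -287554243
Part 3: R2 = -287554243; d = -12; cross terms: (39*19 - 0*-29)=741, (0*13 - -12*19)=228, (-12*-29 - 39*13)=-159; twice the area = |810| = 810; area = 405; boundary points = 3 + 6 + 3 = 12; strictly interior points = area - boundary/2 + 1 = 400; answer 400

400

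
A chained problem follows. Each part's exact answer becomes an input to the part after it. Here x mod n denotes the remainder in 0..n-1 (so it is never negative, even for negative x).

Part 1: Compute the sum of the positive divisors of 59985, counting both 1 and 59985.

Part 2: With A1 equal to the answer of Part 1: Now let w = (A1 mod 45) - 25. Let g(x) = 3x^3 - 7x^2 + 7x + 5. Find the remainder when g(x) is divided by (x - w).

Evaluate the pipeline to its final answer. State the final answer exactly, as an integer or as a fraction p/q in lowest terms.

-12

Part 1: 59985 = 3^2 * 5 * 31 * 43; sigma = (1 + 3 + 9) * (1 + 5) * (1 + 31) * (1 + 43) = 13 * 6 * 32 * 44 = 109824; answer 109824
Part 2: A1 = 109824; w = -1; remainder = value at the root: 3*(-1)^3 - 7*(-1)^2 + 7*(-1)^1 + 5 = (-3) + (-7) + (-7) + (5) = -12; answer -12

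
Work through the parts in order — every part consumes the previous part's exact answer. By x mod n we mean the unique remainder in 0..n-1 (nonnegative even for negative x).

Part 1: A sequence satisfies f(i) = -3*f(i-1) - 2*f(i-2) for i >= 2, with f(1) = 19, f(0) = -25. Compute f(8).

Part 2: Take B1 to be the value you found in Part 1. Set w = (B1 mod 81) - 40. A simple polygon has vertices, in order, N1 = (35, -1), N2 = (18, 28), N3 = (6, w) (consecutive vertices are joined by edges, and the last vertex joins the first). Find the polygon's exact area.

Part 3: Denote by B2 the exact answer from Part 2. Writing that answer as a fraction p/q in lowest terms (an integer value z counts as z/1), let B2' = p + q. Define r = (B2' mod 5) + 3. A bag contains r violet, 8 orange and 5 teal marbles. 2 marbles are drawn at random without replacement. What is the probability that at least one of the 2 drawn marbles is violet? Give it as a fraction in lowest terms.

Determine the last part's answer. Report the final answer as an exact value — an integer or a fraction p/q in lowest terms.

25/51

Part 1: f(2) = -3*(19) - 2*(-25) = -7; iterating: f(2)=-7, f(3)=-17, f(4)=65, f(5)=-161, f(6)=353, f(7)=-737, f(8)=1505; answer 1505
Part 2: B1 = 1505; w = 7; cross terms: (35*28 - 18*-1)=998, (18*7 - 6*28)=-42, (6*-1 - 35*7)=-251; twice the area = |705| = 705; area = 705/2; answer 705/2
Part 3: B2 = 705/2; threaded value p + q = 707; r = 5; total draws C(18,2) = 153; complement C(13,2) = 78; favorable 153 - 78 = 75; P = 25/51; answer 25/51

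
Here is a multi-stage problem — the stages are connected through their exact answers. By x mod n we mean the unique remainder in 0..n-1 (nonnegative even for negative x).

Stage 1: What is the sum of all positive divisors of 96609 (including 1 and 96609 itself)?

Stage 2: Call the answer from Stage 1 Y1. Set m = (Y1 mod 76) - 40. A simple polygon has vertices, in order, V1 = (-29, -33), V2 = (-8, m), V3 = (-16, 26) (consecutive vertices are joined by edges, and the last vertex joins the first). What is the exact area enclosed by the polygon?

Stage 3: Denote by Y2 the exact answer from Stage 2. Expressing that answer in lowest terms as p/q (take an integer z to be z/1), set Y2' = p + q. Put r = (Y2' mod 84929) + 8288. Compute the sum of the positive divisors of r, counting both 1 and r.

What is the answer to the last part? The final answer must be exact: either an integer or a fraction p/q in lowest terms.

Stage 1: 96609 = 3 * 32203; sigma = (1 + 3) * (1 + 32203) = 4 * 32204 = 128816; answer 128816
Stage 2: Y1 = 128816; m = 32; cross terms: (-29*32 - -8*-33)=-1192, (-8*26 - -16*32)=304, (-16*-33 - -29*26)=1282; twice the area = |394| = 394; area = 197; answer 197
Stage 3: Y2 = 197; threaded value p + q = 198; r = 8486; 8486 = 2 * 4243; sigma = (1 + 2) * (1 + 4243) = 3 * 4244 = 12732; answer 12732

12732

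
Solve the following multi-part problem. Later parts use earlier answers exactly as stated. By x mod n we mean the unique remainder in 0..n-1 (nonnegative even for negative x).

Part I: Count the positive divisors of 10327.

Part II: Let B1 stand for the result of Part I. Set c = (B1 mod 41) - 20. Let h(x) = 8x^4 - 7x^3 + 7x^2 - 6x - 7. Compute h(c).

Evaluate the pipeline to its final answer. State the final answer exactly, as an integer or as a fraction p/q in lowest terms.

554841

Part I: 10327 = 23 * 449; number of divisors = (1+1) * (1+1) = 4; answer 4
Part II: B1 = 4; c = -16; 8*(-16)^4 - 7*(-16)^3 + 7*(-16)^2 - 6*(-16)^1 - 7 = (524288) + (28672) + (1792) + (96) + (-7) = 554841; answer 554841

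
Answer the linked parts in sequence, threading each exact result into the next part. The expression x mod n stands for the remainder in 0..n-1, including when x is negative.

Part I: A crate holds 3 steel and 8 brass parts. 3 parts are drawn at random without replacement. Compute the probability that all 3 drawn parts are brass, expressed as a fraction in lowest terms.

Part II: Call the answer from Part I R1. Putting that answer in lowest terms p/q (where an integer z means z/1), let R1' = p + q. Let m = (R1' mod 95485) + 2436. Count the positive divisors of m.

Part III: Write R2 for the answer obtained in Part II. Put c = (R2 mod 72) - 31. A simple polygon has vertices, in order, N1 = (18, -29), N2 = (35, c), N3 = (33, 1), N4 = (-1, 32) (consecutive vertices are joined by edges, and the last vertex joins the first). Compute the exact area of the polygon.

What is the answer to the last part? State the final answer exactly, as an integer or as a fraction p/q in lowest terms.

1995/2

Part I: total draws C(11,3) = 165; favorable C(8,3) = 56; P = 56/165; answer 56/165
Part II: R1 = 56/165; threaded value p + q = 221; m = 2657; 2657 is prime, so its only divisors are 1 and 2657; count = 2; answer 2
Part III: R2 = 2; c = -29; cross terms: (18*-29 - 35*-29)=493, (35*1 - 33*-29)=992, (33*32 - -1*1)=1057, (-1*-29 - 18*32)=-547; twice the area = |1995| = 1995; area = 1995/2; answer 1995/2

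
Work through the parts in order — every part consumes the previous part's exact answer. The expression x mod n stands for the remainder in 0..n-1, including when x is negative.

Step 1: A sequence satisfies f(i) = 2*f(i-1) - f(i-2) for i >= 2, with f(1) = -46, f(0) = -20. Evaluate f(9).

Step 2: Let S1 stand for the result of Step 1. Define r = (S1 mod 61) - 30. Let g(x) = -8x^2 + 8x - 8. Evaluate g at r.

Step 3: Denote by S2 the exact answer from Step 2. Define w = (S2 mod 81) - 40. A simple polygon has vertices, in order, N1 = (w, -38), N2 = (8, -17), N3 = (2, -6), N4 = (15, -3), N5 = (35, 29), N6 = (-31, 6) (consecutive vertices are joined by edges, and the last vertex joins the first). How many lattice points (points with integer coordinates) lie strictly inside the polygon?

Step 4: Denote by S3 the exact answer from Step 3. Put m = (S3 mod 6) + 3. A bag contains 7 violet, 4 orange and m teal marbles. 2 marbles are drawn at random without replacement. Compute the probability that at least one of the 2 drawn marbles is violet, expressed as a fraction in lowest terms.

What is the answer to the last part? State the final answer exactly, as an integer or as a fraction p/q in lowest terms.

Step 1: f(2) = 2*(-46) - 1*(-20) = -72; iterating: f(2)=-72, f(3)=-98, f(4)=-124, f(5)=-150, f(6)=-176, f(7)=-202, f(8)=-228, f(9)=-254; answer -254
Step 2: S1 = -254; r = 21; -8*(21)^2 + 8*(21)^1 - 8 = (-3528) + (168) + (-8) = -3368; answer -3368
Step 3: S2 = -3368; w = -6; cross terms: (-6*-17 - 8*-38)=406, (8*-6 - 2*-17)=-14, (2*-3 - 15*-6)=84, (15*29 - 35*-3)=540, (35*6 - -31*29)=1109, (-31*-38 - -6*6)=1214; twice the area = |3339| = 3339; area = 3339/2; boundary points = 7 + 1 + 1 + 4 + 1 + 1 = 15; strictly interior points = area - boundary/2 + 1 = 1663; answer 1663
Step 4: S3 = 1663; m = 4; total draws C(15,2) = 105; complement C(8,2) = 28; favorable 105 - 28 = 77; P = 11/15; answer 11/15

11/15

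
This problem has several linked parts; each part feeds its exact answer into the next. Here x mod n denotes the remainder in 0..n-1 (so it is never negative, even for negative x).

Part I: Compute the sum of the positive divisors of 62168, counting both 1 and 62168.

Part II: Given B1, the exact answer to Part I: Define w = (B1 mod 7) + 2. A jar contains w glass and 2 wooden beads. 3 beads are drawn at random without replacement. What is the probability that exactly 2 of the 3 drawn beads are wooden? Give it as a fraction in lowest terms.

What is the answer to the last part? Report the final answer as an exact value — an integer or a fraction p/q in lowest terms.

Part I: 62168 = 2^3 * 19 * 409; sigma = (1 + 2 + 4 + 8) * (1 + 19) * (1 + 409) = 15 * 20 * 410 = 123000; answer 123000
Part II: B1 = 123000; w = 5; total draws C(7,3) = 35; favorable C(2,2)*C(5,1) = 5; P = 1/7; answer 1/7

1/7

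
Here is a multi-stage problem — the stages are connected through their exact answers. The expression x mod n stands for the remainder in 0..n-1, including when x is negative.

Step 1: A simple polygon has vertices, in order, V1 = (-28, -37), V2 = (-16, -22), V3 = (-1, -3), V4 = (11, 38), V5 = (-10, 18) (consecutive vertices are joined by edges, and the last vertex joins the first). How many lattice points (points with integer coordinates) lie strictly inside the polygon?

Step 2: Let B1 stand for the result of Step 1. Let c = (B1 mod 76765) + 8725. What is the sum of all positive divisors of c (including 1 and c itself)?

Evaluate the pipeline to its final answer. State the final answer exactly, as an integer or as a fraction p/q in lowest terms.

Step 1: cross terms: (-28*-22 - -16*-37)=24, (-16*-3 - -1*-22)=26, (-1*38 - 11*-3)=-5, (11*18 - -10*38)=578, (-10*-37 - -28*18)=874; twice the area = |1497| = 1497; area = 1497/2; boundary points = 3 + 1 + 1 + 1 + 1 = 7; strictly interior points = area - boundary/2 + 1 = 746; answer 746
Step 2: B1 = 746; c = 9471; 9471 = 3 * 7 * 11 * 41; sigma = (1 + 3) * (1 + 7) * (1 + 11) * (1 + 41) = 4 * 8 * 12 * 42 = 16128; answer 16128

16128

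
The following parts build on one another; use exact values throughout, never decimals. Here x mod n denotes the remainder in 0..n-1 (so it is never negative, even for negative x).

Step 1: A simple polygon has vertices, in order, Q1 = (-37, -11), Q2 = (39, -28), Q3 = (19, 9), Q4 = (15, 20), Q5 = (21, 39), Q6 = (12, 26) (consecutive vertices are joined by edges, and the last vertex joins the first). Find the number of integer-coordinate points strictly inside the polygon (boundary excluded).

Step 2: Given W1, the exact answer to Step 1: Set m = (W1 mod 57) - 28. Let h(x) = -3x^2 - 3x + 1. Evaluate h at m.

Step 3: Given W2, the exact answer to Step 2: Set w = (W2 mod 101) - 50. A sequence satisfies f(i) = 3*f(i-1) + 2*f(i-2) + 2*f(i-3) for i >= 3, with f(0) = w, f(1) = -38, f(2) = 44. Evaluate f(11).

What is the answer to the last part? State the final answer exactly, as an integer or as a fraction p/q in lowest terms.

Step 1: cross terms: (-37*-28 - 39*-11)=1465, (39*9 - 19*-28)=883, (19*20 - 15*9)=245, (15*39 - 21*20)=165, (21*26 - 12*39)=78, (12*-11 - -37*26)=830; twice the area = |3666| = 3666; area = 1833; boundary points = 1 + 1 + 1 + 1 + 1 + 1 = 6; strictly interior points = area - boundary/2 + 1 = 1831; answer 1831
Step 2: W1 = 1831; m = -21; -3*(-21)^2 - 3*(-21)^1 + 1 = (-1323) + (63) + (1) = -1259; answer -1259
Step 3: W2 = -1259; w = 4; f(3) = 3*(44) + 2*(-38) + 2*(4) = 64; iterating: f(3)=64, f(4)=204, f(5)=828, f(6)=3020, f(7)=11124, f(8)=41068, f(9)=151492, f(10)=558860, f(11)=2061700; answer 2061700

2061700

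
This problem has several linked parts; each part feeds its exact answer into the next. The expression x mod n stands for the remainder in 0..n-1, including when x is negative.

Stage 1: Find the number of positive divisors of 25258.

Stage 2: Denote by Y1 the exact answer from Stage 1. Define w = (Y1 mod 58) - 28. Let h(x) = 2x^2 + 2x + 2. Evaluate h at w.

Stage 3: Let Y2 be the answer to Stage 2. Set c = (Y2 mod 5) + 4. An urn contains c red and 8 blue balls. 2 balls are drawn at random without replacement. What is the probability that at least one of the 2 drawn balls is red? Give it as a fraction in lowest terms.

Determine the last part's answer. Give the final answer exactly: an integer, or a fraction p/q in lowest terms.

9/13

Stage 1: 25258 = 2 * 73 * 173; number of divisors = (1+1) * (1+1) * (1+1) = 8; answer 8
Stage 2: Y1 = 8; w = -20; 2*(-20)^2 + 2*(-20)^1 + 2 = (800) + (-40) + (2) = 762; answer 762
Stage 3: Y2 = 762; c = 6; total draws C(14,2) = 91; complement C(8,2) = 28; favorable 91 - 28 = 63; P = 9/13; answer 9/13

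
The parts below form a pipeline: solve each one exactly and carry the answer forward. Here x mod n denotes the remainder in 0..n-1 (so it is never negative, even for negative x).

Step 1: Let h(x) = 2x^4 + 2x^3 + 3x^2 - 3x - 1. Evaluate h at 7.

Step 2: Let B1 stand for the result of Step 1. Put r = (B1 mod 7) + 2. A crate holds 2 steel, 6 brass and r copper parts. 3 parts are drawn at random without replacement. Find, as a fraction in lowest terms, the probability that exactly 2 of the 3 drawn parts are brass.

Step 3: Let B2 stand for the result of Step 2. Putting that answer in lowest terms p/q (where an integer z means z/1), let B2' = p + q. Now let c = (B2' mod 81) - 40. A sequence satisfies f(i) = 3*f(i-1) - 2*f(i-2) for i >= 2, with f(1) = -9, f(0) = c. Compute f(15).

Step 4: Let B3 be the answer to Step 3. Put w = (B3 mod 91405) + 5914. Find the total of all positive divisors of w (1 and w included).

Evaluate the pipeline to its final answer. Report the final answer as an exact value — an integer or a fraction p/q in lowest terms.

Step 1: 2*(7)^4 + 2*(7)^3 + 3*(7)^2 - 3*(7)^1 - 1 = (4802) + (686) + (147) + (-21) + (-1) = 5613; answer 5613
Step 2: B1 = 5613; r = 8; total draws C(16,3) = 560; favorable C(6,2)*C(10,1) = 150; P = 15/56; answer 15/56
Step 3: B2 = 15/56; threaded value p + q = 71; c = 31; f(2) = 3*(-9) - 2*(31) = -89; iterating: f(2)=-89, f(3)=-249, f(4)=-569, f(5)=-1209, f(6)=-2489, f(7)=-5049, f(8)=-10169, f(9)=-20409, f(10)=-40889, f(11)=-81849, f(12)=-163769, f(13)=-327609, f(14)=-655289, f(15)=-1310649; answer -1310649
Step 4: B3 = -1310649; w = 66340; 66340 = 2^2 * 5 * 31 * 107; sigma = (1 + 2 + 4) * (1 + 5) * (1 + 31) * (1 + 107) = 7 * 6 * 32 * 108 = 145152; answer 145152

145152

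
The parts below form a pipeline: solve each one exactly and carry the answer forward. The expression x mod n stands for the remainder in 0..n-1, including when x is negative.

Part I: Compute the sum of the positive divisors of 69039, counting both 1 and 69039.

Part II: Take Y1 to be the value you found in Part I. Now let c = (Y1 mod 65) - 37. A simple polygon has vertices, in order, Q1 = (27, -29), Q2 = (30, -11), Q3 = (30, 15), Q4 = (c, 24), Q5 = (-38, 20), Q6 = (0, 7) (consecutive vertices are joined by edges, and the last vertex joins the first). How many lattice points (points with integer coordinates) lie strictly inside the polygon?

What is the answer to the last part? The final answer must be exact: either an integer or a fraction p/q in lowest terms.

1177

Part I: 69039 = 3^3 * 2557; sigma = (1 + 3 + 9 + 27) * (1 + 2557) = 40 * 2558 = 102320; answer 102320
Part II: Y1 = 102320; c = -27; cross terms: (27*-11 - 30*-29)=573, (30*15 - 30*-11)=780, (30*24 - -27*15)=1125, (-27*20 - -38*24)=372, (-38*7 - 0*20)=-266, (0*-29 - 27*7)=-189; twice the area = |2395| = 2395; area = 2395/2; boundary points = 3 + 26 + 3 + 1 + 1 + 9 = 43; strictly interior points = area - boundary/2 + 1 = 1177; answer 1177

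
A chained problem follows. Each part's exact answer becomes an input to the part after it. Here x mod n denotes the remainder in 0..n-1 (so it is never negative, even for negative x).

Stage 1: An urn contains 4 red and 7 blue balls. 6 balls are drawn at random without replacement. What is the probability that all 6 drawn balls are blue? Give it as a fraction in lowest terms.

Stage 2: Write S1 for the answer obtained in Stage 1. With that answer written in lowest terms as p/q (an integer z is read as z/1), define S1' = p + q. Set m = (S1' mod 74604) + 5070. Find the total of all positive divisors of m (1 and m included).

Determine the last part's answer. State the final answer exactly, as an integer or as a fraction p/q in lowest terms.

Stage 1: total draws C(11,6) = 462; favorable C(7,6) = 7; P = 1/66; answer 1/66
Stage 2: S1 = 1/66; threaded value p + q = 67; m = 5137; 5137 = 11 * 467; sigma = (1 + 11) * (1 + 467) = 12 * 468 = 5616; answer 5616

5616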